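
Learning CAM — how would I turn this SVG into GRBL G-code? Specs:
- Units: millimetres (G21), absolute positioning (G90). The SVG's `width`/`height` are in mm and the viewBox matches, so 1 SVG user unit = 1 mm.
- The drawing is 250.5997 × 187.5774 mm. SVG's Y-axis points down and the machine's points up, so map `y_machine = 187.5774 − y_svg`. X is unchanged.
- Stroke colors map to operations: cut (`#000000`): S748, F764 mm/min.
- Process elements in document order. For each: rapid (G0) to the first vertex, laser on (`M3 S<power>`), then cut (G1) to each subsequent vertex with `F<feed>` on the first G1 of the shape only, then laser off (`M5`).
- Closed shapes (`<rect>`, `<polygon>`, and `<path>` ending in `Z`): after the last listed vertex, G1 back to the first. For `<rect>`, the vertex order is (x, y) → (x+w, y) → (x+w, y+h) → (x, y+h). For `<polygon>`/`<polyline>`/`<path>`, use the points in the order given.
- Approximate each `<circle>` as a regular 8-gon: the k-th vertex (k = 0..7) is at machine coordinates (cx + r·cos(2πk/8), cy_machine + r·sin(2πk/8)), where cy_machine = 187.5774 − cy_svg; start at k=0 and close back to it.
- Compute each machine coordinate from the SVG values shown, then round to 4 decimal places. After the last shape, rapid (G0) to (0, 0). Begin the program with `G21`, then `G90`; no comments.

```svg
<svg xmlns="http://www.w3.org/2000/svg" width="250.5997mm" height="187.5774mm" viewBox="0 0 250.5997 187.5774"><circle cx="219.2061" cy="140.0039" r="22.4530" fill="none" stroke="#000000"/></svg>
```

Since the viewBox matches the mm dimensions, user units are millimetres directly. The only transform is the Y-flip y_m = 187.5774 − y_svg.

Shape 1 is a circle drawn with `<circle>`. Its stroke #000000 means cut at S748, F764. After flipping Y the toolpath is (241.6591,47.5735) → (235.0828,63.4502) → (219.2061,70.0265) → (203.3294,63.4502) → (196.7531,47.5735) → (203.3294,31.6968) → (219.2061,25.1205) → (235.0828,31.6968) → (241.6591,47.5735), returning to the start.

G21
G90
G0 X241.6591 Y47.5735
M3 S748
G1 X235.0828 Y63.4502 F764
G1 X219.2061 Y70.0265
G1 X203.3294 Y63.4502
G1 X196.7531 Y47.5735
G1 X203.3294 Y31.6968
G1 X219.2061 Y25.1205
G1 X235.0828 Y31.6968
G1 X241.6591 Y47.5735
M5
G0 X0.0000 Y0.0000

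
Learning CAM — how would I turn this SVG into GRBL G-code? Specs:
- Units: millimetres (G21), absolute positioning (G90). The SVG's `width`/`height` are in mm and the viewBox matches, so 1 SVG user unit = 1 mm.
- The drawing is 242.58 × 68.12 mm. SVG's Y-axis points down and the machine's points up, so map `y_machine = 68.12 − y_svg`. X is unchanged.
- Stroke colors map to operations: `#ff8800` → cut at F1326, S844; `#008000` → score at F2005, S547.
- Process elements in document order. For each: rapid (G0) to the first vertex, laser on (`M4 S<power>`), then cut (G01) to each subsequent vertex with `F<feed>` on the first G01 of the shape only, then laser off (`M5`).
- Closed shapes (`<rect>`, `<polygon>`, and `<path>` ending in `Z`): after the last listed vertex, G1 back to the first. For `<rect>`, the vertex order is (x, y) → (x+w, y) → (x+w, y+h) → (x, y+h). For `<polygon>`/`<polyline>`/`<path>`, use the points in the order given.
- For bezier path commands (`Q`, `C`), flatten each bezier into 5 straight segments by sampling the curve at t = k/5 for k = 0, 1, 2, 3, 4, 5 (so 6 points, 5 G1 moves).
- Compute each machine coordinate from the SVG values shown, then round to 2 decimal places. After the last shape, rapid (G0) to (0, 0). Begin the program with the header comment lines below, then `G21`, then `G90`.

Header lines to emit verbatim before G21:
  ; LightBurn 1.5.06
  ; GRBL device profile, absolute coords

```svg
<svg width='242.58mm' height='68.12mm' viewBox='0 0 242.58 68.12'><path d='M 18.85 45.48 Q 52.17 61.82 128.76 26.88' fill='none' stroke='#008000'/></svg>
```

1 u = 1 mm; y_m = 68.12 − y.

[1] `<path>` quadratic bezier, #008000→score S547 F2005: (18.85,22.64) → (33.91,18.16) → (52.43,17.77) → (74.41,21.49) → (99.85,29.32) → (128.76,41.24)

; LightBurn 1.5.06
; GRBL device profile, absolute coords
G21
G90
G0 X18.85 Y22.64
M4 S547
G01 X33.91 Y18.16 F2005
G01 X52.43 Y17.77
G01 X74.41 Y21.49
G01 X99.85 Y29.32
G01 X128.76 Y41.24
M5
G0 X0.00 Y0.00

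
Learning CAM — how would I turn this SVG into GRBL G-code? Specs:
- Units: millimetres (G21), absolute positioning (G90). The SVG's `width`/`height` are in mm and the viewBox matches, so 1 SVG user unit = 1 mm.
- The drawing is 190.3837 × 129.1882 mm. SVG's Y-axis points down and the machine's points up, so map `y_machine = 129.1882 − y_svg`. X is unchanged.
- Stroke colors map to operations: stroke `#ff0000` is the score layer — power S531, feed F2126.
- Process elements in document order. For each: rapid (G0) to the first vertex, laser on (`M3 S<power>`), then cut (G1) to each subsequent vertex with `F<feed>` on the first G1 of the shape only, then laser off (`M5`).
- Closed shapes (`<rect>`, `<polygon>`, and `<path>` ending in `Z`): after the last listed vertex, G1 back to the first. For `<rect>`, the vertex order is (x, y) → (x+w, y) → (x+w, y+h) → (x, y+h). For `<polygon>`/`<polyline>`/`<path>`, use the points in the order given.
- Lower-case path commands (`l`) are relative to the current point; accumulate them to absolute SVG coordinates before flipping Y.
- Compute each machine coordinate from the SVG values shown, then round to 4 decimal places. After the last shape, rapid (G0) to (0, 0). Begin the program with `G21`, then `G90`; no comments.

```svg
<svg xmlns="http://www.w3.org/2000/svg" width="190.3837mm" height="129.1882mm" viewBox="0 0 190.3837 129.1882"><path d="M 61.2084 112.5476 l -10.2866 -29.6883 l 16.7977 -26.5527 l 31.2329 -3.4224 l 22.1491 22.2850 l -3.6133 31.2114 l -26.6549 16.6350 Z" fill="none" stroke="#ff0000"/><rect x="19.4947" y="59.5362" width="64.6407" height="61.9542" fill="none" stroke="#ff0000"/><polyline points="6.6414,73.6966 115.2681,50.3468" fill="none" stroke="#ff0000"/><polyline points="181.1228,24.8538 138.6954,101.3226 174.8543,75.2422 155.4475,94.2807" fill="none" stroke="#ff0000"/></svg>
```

G21
G90
G0 X61.2084 Y16.6406
M3 S531
G1 X50.9218 Y46.3289 F2126
G1 X67.7195 Y72.8816
G1 X98.9524 Y76.3040
G1 X121.1015 Y54.0190
G1 X117.4882 Y22.8076
G1 X90.8333 Y6.1726
G1 X61.2084 Y16.6406
M5
G0 X19.4947 Y69.6520
M3 S531
G1 X84.1354 Y69.6520 F2126
G1 X84.1354 Y7.6978
G1 X19.4947 Y7.6978
G1 X19.4947 Y69.6520
M5
G0 X6.6414 Y55.4916
M3 S531
G1 X115.2681 Y78.8414 F2126
M5
G0 X181.1228 Y104.3344
M3 S531
G1 X138.6954 Y27.8656 F2126
G1 X174.8543 Y53.9460
G1 X155.4475 Y34.9075
M5
G0 X0.0000 Y0.0000

viewBox `0 0 190.3837 129.1882` with mm width/height → 1 unit = 1 mm. Flip: y_m = 129.1882 − y_svg.

**Shape 1** — `<path>` regular polygon, stroke `#ff0000` → score (S531, F2126). Machine vertices: (61.2084,16.6406) → (50.9218,46.3289) → (67.7195,72.8816) → (98.9524,76.3040) → (121.1015,54.0190) → (117.4882,22.8076) → (90.8333,6.1726) → (61.2084,16.6406). Closed: final G1 returns to the first vertex.

**Shape 2** — `<rect>` rectangle, stroke `#ff0000` → score (S531, F2126). Machine vertices: (19.4947,69.6520) → (84.1354,69.6520) → (84.1354,7.6978) → (19.4947,7.6978) → (19.4947,69.6520). Closed: final G1 returns to the first vertex.

**Shape 3** — `<polyline>` line segment, stroke `#ff0000` → score (S531, F2126). Machine vertices: (6.6414,55.4916) → (115.2681,78.8414). Open path.

**Shape 4** — `<polyline>` open polyline, stroke `#ff0000` → score (S531, F2126). Machine vertices: (181.1228,104.3344) → (138.6954,27.8656) → (174.8543,53.9460) → (155.4475,34.9075). Open path.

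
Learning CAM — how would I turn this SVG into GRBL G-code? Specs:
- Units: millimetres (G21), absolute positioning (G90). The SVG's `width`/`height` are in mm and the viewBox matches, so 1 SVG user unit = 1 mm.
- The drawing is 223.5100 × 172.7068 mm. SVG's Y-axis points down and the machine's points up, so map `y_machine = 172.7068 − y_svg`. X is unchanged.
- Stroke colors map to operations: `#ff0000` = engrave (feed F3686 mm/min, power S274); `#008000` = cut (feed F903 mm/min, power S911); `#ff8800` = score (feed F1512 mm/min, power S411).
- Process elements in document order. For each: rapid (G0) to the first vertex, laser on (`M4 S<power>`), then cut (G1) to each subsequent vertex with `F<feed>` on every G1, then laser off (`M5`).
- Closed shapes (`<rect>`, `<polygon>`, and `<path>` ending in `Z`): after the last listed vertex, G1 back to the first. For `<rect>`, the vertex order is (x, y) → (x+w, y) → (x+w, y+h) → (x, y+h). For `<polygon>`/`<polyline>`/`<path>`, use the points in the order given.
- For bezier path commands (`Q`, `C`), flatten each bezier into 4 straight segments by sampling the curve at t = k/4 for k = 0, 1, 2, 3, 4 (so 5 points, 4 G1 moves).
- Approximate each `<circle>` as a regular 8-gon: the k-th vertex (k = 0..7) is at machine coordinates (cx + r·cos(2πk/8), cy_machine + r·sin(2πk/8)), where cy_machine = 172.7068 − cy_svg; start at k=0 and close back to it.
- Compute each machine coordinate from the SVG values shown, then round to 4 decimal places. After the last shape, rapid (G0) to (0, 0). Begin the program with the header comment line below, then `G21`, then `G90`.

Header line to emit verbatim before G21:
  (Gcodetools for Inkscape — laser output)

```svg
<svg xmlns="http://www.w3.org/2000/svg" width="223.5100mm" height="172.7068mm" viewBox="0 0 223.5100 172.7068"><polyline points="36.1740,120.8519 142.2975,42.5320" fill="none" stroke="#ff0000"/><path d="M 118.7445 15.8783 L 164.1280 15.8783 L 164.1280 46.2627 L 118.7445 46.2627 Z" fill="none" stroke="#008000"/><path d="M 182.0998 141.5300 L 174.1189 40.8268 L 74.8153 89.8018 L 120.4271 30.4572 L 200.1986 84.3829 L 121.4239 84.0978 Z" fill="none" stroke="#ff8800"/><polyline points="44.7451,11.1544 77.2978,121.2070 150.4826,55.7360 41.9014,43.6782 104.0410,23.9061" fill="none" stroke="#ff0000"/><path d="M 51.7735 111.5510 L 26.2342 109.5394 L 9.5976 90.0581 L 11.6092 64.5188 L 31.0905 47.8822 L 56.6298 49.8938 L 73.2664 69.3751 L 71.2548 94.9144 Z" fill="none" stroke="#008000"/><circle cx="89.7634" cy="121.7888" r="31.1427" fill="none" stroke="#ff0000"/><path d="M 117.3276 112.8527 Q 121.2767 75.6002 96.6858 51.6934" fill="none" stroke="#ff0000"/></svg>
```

1 u = 1 mm; y_m = 172.7068 − y.

[1] `<polyline>` line segment, #ff0000→engrave S274 F3686: (36.1740,51.8549) → (142.2975,130.1748)

[2] `<path>` rectangle, #008000→cut S911 F903: (118.7445,156.8285) → (164.1280,156.8285) → (164.1280,126.4441) → (118.7445,126.4441) → (118.7445,156.8285) (closed)

[3] `<path>` closed polygon, #ff8800→score S411 F1512: (182.0998,31.1768) → (174.1189,131.8800) → (74.8153,82.9050) → (120.4271,142.2496) → (200.1986,88.3239) → (121.4239,88.6090) → (182.0998,31.1768) (closed)

[4] `<polyline>` open polyline, #ff0000→engrave S274 F3686: (44.7451,161.5524) → (77.2978,51.4998) → (150.4826,116.9708) → (41.9014,129.0286) → (104.0410,148.8007)

[5] `<path>` regular polygon, #008000→cut S911 F903: (51.7735,61.1558) → (26.2342,63.1674) → (9.5976,82.6487) → (11.6092,108.1880) → (31.0905,124.8246) → (56.6298,122.8130) → (73.2664,103.3317) → (71.2548,77.7924) → (51.7735,61.1558) (closed)

[6] `<circle>` circle, #ff0000→engrave S274 F3686: (120.9061,50.9180) → (111.7846,72.9392) → (89.7634,82.0607) → (67.7422,72.9392) → (58.6207,50.9180) → (67.7422,28.8968) → (89.7634,19.7753) → (111.7846,28.8968) → (120.9061,50.9180) (closed)

[7] `<path>` quadratic bezier, #ff0000→engrave S274 F3686: (117.3276,59.8541) → (117.5184,77.6462) → (114.1417,93.7702) → (107.1975,108.2259) → (96.6858,121.0134)

(Gcodetools for Inkscape — laser output)
G21
G90
G0 X36.1740 Y51.8549
M4 S274
G1 X142.2975 Y130.1748 F3686
M5
G0 X118.7445 Y156.8285
M4 S911
G1 X164.1280 Y156.8285 F903
G1 X164.1280 Y126.4441 F903
G1 X118.7445 Y126.4441 F903
G1 X118.7445 Y156.8285 F903
M5
G0 X182.0998 Y31.1768
M4 S411
G1 X174.1189 Y131.8800 F1512
G1 X74.8153 Y82.9050 F1512
G1 X120.4271 Y142.2496 F1512
G1 X200.1986 Y88.3239 F1512
G1 X121.4239 Y88.6090 F1512
G1 X182.0998 Y31.1768 F1512
M5
G0 X44.7451 Y161.5524
M4 S274
G1 X77.2978 Y51.4998 F3686
G1 X150.4826 Y116.9708 F3686
G1 X41.9014 Y129.0286 F3686
G1 X104.0410 Y148.8007 F3686
M5
G0 X51.7735 Y61.1558
M4 S911
G1 X26.2342 Y63.1674 F903
G1 X9.5976 Y82.6487 F903
G1 X11.6092 Y108.1880 F903
G1 X31.0905 Y124.8246 F903
G1 X56.6298 Y122.8130 F903
G1 X73.2664 Y103.3317 F903
G1 X71.2548 Y77.7924 F903
G1 X51.7735 Y61.1558 F903
M5
G0 X120.9061 Y50.9180
M4 S274
G1 X111.7846 Y72.9392 F3686
G1 X89.7634 Y82.0607 F3686
G1 X67.7422 Y72.9392 F3686
G1 X58.6207 Y50.9180 F3686
G1 X67.7422 Y28.8968 F3686
G1 X89.7634 Y19.7753 F3686
G1 X111.7846 Y28.8968 F3686
G1 X120.9061 Y50.9180 F3686
M5
G0 X117.3276 Y59.8541
M4 S274
G1 X117.5184 Y77.6462 F3686
G1 X114.1417 Y93.7702 F3686
G1 X107.1975 Y108.2259 F3686
G1 X96.6858 Y121.0134 F3686
M5
G0 X0.0000 Y0.0000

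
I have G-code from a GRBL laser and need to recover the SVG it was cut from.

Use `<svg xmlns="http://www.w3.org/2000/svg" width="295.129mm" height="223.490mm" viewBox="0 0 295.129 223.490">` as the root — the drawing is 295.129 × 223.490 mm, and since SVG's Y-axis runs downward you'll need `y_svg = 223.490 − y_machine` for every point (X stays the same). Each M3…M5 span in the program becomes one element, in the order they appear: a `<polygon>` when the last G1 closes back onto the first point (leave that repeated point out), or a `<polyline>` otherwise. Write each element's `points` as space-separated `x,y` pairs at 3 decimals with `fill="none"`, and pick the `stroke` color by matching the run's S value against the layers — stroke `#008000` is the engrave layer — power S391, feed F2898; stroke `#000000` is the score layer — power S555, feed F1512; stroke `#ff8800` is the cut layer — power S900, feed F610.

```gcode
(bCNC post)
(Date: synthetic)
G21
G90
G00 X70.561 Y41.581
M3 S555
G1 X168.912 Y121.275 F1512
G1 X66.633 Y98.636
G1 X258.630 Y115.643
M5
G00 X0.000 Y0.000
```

<svg xmlns="http://www.w3.org/2000/svg" width="295.129mm" height="223.490mm" viewBox="0 0 295.129 223.490">
  <polyline points="70.561,181.909 168.912,102.215 66.633,124.854 258.630,107.847" fill="none" stroke="#000000"/>
</svg>

Machine Y-up, SVG Y-down with viewBox height 223.490, so y_svg = 223.490 − y_machine; X carries over. Every run uses S555, so all elements get stroke `#000000` (score).

Run 1: The run is open, so emit a `<polyline>` with points (Y-flipped): 70.561,181.909 168.912,102.215 66.633,124.854 258.630,107.847.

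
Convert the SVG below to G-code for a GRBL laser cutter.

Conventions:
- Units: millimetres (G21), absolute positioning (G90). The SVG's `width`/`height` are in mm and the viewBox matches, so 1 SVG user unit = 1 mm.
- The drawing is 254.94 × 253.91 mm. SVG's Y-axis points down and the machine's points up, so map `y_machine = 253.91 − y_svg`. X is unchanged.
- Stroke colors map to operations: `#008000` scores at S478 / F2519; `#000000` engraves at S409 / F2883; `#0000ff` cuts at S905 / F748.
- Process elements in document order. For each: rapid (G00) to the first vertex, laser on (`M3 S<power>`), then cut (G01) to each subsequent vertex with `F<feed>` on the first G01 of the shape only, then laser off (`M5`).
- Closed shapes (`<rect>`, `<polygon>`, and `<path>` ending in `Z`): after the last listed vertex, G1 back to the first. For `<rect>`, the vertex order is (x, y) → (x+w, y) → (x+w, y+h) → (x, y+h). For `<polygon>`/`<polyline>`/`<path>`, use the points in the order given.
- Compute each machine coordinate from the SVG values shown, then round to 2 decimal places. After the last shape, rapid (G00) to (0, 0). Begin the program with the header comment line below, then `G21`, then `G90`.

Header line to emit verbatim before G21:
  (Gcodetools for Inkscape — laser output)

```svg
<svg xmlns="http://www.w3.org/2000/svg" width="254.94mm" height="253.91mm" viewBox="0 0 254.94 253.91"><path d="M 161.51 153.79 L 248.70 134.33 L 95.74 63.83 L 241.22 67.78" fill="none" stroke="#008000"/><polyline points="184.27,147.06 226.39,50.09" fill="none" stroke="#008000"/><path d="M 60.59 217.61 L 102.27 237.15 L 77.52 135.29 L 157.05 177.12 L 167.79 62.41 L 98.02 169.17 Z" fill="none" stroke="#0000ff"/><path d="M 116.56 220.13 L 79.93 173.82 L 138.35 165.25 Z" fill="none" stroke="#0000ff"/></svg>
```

1 u = 1 mm; y_m = 253.91 − y.

[1] `<path>` open polyline, #008000→score S478 F2519: (161.51,100.12) → (248.70,119.58) → (95.74,190.08) → (241.22,186.13)

[2] `<polyline>` line segment, #008000→score S478 F2519: (184.27,106.85) → (226.39,203.82)

[3] `<path>` closed polygon, #0000ff→cut S905 F748: (60.59,36.30) → (102.27,16.76) → (77.52,118.62) → (157.05,76.79) → (167.79,191.50) → (98.02,84.74) → (60.59,36.30) (closed)

[4] `<path>` regular polygon, #0000ff→cut S905 F748: (116.56,33.78) → (79.93,80.09) → (138.35,88.66) → (116.56,33.78) (closed)

(Gcodetools for Inkscape — laser output)
G21
G90
G00 X161.51 Y100.12
M3 S478
G01 X248.70 Y119.58 F2519
G01 X95.74 Y190.08
G01 X241.22 Y186.13
M5
G00 X184.27 Y106.85
M3 S478
G01 X226.39 Y203.82 F2519
M5
G00 X60.59 Y36.30
M3 S905
G01 X102.27 Y16.76 F748
G01 X77.52 Y118.62
G01 X157.05 Y76.79
G01 X167.79 Y191.50
G01 X98.02 Y84.74
G01 X60.59 Y36.30
M5
G00 X116.56 Y33.78
M3 S905
G01 X79.93 Y80.09 F748
G01 X138.35 Y88.66
G01 X116.56 Y33.78
M5
G00 X0.00 Y0.00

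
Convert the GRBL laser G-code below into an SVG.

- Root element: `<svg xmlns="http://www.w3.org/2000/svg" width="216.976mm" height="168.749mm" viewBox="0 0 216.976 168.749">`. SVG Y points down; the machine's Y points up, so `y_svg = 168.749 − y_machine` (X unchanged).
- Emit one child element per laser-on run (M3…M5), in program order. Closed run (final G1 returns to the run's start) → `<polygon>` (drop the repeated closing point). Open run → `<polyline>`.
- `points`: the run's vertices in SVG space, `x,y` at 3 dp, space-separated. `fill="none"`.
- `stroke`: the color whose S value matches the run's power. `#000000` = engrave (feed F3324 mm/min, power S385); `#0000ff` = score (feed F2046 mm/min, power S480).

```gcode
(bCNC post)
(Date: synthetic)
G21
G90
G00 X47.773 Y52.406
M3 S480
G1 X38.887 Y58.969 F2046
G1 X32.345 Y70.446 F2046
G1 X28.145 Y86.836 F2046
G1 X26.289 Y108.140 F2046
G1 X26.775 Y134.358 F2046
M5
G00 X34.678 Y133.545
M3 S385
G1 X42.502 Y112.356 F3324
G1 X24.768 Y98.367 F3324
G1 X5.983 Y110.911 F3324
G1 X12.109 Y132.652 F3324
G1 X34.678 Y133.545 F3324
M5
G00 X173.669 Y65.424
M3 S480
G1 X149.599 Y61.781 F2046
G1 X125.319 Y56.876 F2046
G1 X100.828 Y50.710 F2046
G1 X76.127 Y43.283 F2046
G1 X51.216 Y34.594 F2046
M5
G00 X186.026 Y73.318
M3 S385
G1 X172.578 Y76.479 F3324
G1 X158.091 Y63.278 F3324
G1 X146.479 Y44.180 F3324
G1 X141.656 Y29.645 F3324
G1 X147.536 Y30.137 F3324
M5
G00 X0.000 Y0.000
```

<svg xmlns="http://www.w3.org/2000/svg" width="216.976mm" height="168.749mm" viewBox="0 0 216.976 168.749">
  <polyline points="47.773,116.343 38.887,109.780 32.345,98.303 28.145,81.913 26.289,60.609 26.775,34.391" fill="none" stroke="#0000ff"/>
  <polygon points="34.678,35.204 42.502,56.393 24.768,70.382 5.983,57.838 12.109,36.097" fill="none" stroke="#000000"/>
  <polyline points="173.669,103.325 149.599,106.968 125.319,111.873 100.828,118.039 76.127,125.466 51.216,134.155" fill="none" stroke="#0000ff"/>
  <polyline points="186.026,95.431 172.578,92.270 158.091,105.471 146.479,124.569 141.656,139.104 147.536,138.612" fill="none" stroke="#000000"/>
</svg>

Each laser-on run becomes one SVG element. Flip Y back into SVG space with y_svg = 168.749 − y_machine.

Run 1: the run's S480 means `#0000ff` (score). The run is open, so emit a `<polyline>` with points (Y-flipped): 47.773,116.343 38.887,109.780 32.345,98.303 28.145,81.913 26.289,60.609 26.775,34.391.

Run 2: the run's S385 means `#000000` (engrave). The run returns to its start, so emit a `<polygon>` with points (Y-flipped): 34.678,35.204 42.502,56.393 24.768,70.382 5.983,57.838 12.109,36.097.

Run 3: power S480 maps to stroke `#0000ff` (score). The run is open, so emit a `<polyline>` with points (Y-flipped): 173.669,103.325 149.599,106.968 125.319,111.873 100.828,118.039 76.127,125.466 51.216,134.155.

Run 4: power S385 maps to stroke `#000000` (engrave). The run is open, so emit a `<polyline>` with points (Y-flipped): 186.026,95.431 172.578,92.270 158.091,105.471 146.479,124.569 141.656,139.104 147.536,138.612.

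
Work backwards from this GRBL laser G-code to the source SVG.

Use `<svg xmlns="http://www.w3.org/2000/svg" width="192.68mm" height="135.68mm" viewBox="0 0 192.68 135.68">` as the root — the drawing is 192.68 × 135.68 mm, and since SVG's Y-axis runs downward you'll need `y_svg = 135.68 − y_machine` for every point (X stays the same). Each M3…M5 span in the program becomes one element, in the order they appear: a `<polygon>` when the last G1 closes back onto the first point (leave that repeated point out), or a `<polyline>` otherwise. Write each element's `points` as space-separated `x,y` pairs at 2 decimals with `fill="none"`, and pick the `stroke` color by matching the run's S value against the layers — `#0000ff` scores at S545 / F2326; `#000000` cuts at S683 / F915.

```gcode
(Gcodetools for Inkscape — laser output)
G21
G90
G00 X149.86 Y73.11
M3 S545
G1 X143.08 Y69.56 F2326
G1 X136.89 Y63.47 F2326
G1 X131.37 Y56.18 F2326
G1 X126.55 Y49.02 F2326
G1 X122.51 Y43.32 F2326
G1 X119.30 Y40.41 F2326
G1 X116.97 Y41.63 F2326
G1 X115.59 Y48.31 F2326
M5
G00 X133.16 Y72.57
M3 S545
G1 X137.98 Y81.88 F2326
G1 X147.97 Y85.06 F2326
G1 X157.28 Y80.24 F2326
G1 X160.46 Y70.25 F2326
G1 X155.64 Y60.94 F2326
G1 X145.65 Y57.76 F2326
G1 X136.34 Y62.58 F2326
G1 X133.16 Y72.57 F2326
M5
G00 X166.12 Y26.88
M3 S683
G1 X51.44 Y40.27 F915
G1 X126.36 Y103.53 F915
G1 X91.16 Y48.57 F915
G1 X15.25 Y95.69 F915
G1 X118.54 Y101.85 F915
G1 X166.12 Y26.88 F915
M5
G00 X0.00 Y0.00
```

Each laser-on run becomes one SVG element. Flip Y back into SVG space with y_svg = 135.68 − y_machine.

Run 1: S545 ⇒ score layer `#0000ff`. The run is open, so emit a `<polyline>` with points (Y-flipped): 149.86,62.57 143.08,66.12 136.89,72.21 131.37,79.50 126.55,86.66 122.51,92.36 119.30,95.27 116.97,94.05 115.59,87.37.

Run 2: S545 ⇒ score layer `#0000ff`. The run returns to its start, so emit a `<polygon>` with points (Y-flipped): 133.16,63.11 137.98,53.80 147.97,50.62 157.28,55.44 160.46,65.43 155.64,74.74 145.65,77.92 136.34,73.10.

Run 3: the run's S683 means `#000000` (cut). The run returns to its start, so emit a `<polygon>` with points (Y-flipped): 166.12,108.80 51.44,95.41 126.36,32.15 91.16,87.11 15.25,39.99 118.54,33.83.

<svg xmlns="http://www.w3.org/2000/svg" width="192.68mm" height="135.68mm" viewBox="0 0 192.68 135.68">
  <polyline points="149.86,62.57 143.08,66.12 136.89,72.21 131.37,79.50 126.55,86.66 122.51,92.36 119.30,95.27 116.97,94.05 115.59,87.37" fill="none" stroke="#0000ff"/>
  <polygon points="133.16,63.11 137.98,53.80 147.97,50.62 157.28,55.44 160.46,65.43 155.64,74.74 145.65,77.92 136.34,73.10" fill="none" stroke="#0000ff"/>
  <polygon points="166.12,108.80 51.44,95.41 126.36,32.15 91.16,87.11 15.25,39.99 118.54,33.83" fill="none" stroke="#000000"/>
</svg>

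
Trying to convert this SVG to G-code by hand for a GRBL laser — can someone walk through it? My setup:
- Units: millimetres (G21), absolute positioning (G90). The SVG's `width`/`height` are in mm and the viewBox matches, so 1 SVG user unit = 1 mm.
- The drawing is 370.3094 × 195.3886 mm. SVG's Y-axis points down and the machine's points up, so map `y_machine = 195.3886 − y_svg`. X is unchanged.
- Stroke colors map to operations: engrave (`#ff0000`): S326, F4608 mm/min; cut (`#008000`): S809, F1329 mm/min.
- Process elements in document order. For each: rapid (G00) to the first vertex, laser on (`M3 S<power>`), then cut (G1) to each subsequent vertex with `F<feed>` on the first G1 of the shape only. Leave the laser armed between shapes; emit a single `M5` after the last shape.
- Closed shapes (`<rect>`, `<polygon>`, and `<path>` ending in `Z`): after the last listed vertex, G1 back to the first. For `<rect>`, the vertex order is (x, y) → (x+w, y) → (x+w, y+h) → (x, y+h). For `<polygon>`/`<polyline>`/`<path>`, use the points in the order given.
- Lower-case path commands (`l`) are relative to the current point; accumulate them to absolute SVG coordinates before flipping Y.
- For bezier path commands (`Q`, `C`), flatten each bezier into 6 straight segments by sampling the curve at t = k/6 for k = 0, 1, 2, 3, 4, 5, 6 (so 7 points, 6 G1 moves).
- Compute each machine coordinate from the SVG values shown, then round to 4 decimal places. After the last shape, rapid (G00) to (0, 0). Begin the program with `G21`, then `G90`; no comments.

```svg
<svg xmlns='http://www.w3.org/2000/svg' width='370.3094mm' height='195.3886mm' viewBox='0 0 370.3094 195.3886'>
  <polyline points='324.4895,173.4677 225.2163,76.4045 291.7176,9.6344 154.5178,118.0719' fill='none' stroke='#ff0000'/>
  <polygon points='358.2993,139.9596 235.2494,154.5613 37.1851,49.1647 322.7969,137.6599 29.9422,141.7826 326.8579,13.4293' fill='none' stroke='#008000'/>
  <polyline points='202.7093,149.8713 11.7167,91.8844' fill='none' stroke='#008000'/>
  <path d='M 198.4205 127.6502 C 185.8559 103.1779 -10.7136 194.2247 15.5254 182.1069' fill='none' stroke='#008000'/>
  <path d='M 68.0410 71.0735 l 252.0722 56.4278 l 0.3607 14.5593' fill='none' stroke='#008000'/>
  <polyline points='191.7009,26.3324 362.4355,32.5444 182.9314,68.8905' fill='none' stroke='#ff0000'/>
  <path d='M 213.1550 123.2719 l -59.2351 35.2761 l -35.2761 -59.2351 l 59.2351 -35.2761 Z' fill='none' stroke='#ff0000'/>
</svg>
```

Since the viewBox matches the mm dimensions, user units are millimetres directly. The only transform is the Y-flip y_m = 195.3886 − y_svg.

Shape 1 is a open polyline drawn with `<polyline>`. Its stroke #ff0000 means engrave at S326, F4608. After flipping Y the toolpath is (324.4895,21.9209) → (225.2163,118.9841) → (291.7176,185.7542) → (154.5178,77.3167).

Shape 2 is a closed polygon drawn with `<polygon>`. Its stroke #008000 means cut at S809, F1329. After flipping Y the toolpath is (358.2993,55.4290) → (235.2494,40.8273) → (37.1851,146.2239) → (322.7969,57.7287) → (29.9422,53.6060) → (326.8579,181.9593) → (358.2993,55.4290), returning to the start.

Shape 3 is a line segment drawn with `<polyline>`. Its stroke #008000 means cut at S809, F1329. After flipping Y the toolpath is (202.7093,45.5173) → (11.7167,103.5042).

Shape 4 is a cubic bezier drawn with `<path>`. Its stroke #008000 means cut at S809, F1329. After flipping Y the toolpath is (198.4205,67.7384) → (178.6879,71.3604) → (139.5881,61.8037) → (92.4216,45.1430) → (48.4887,27.4527) → (19.0899,14.8074) → (15.5254,13.2817).

Shape 5 is a open polyline drawn with `<path>`. Its stroke #008000 means cut at S809, F1329. After flipping Y the toolpath is (68.0410,124.3151) → (320.1132,67.8873) → (320.4739,53.3280).

Shape 6 is a open polyline drawn with `<polyline>`. Its stroke #ff0000 means engrave at S326, F4608. After flipping Y the toolpath is (191.7009,169.0562) → (362.4355,162.8442) → (182.9314,126.4981).

Shape 7 is a regular polygon drawn with `<path>`. Its stroke #ff0000 means engrave at S326, F4608. After flipping Y the toolpath is (213.1550,72.1167) → (153.9199,36.8406) → (118.6438,96.0757) → (177.8789,131.3518) → (213.1550,72.1167), returning to the start.

G21
G90
G00 X324.4895 Y21.9209
M3 S326
G1 X225.2163 Y118.9841 F4608
G1 X291.7176 Y185.7542
G1 X154.5178 Y77.3167
G00 X358.2993 Y55.4290
M3 S809
G1 X235.2494 Y40.8273 F1329
G1 X37.1851 Y146.2239
G1 X322.7969 Y57.7287
G1 X29.9422 Y53.6060
G1 X326.8579 Y181.9593
G1 X358.2993 Y55.4290
G00 X202.7093 Y45.5173
M3 S809
G1 X11.7167 Y103.5042 F1329
G00 X198.4205 Y67.7384
M3 S809
G1 X178.6879 Y71.3604 F1329
G1 X139.5881 Y61.8037
G1 X92.4216 Y45.1430
G1 X48.4887 Y27.4527
G1 X19.0899 Y14.8074
G1 X15.5254 Y13.2817
G00 X68.0410 Y124.3151
M3 S809
G1 X320.1132 Y67.8873 F1329
G1 X320.4739 Y53.3280
G00 X191.7009 Y169.0562
M3 S326
G1 X362.4355 Y162.8442 F4608
G1 X182.9314 Y126.4981
G00 X213.1550 Y72.1167
M3 S326
G1 X153.9199 Y36.8406 F4608
G1 X118.6438 Y96.0757
G1 X177.8789 Y131.3518
G1 X213.1550 Y72.1167
M5
G00 X0.0000 Y0.0000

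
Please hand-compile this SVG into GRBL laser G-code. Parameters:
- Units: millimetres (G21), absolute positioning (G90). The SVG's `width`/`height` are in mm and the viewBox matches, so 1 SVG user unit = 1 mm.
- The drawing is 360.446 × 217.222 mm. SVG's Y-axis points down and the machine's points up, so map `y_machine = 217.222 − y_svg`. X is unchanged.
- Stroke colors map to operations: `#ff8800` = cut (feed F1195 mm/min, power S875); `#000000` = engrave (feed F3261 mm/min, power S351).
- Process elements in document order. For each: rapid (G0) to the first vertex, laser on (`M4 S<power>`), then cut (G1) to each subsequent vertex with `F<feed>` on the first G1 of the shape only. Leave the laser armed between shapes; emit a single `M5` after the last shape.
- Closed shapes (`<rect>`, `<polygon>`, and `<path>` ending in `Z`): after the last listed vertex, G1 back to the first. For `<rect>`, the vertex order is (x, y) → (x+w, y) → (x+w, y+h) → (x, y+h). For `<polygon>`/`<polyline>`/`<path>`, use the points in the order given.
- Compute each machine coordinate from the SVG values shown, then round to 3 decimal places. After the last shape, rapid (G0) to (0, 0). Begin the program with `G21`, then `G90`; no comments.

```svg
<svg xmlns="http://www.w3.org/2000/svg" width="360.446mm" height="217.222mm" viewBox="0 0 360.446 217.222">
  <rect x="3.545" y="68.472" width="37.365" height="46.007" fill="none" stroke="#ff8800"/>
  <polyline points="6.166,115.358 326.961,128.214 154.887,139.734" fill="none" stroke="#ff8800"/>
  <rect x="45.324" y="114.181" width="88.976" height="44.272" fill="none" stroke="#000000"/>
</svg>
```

Since the viewBox matches the mm dimensions, user units are millimetres directly. The only transform is the Y-flip y_m = 217.222 − y_svg.

Shape 1 is a rectangle drawn with `<rect>`. Its stroke #ff8800 means cut at S875, F1195. After flipping Y the toolpath is (3.545,148.750) → (40.910,148.750) → (40.910,102.743) → (3.545,102.743) → (3.545,148.750), returning to the start.

Shape 2 is a open polyline drawn with `<polyline>`. Its stroke #ff8800 means cut at S875, F1195. After flipping Y the toolpath is (6.166,101.864) → (326.961,89.008) → (154.887,77.488).

Shape 3 is a rectangle drawn with `<rect>`. Its stroke #000000 means engrave at S351, F3261. After flipping Y the toolpath is (45.324,103.041) → (134.300,103.041) → (134.300,58.769) → (45.324,58.769) → (45.324,103.041), returning to the start.

G21
G90
G0 X3.545 Y148.750
M4 S875
G1 X40.910 Y148.750 F1195
G1 X40.910 Y102.743
G1 X3.545 Y102.743
G1 X3.545 Y148.750
G0 X6.166 Y101.864
M4 S875
G1 X326.961 Y89.008 F1195
G1 X154.887 Y77.488
G0 X45.324 Y103.041
M4 S351
G1 X134.300 Y103.041 F3261
G1 X134.300 Y58.769
G1 X45.324 Y58.769
G1 X45.324 Y103.041
M5
G0 X0.000 Y0.000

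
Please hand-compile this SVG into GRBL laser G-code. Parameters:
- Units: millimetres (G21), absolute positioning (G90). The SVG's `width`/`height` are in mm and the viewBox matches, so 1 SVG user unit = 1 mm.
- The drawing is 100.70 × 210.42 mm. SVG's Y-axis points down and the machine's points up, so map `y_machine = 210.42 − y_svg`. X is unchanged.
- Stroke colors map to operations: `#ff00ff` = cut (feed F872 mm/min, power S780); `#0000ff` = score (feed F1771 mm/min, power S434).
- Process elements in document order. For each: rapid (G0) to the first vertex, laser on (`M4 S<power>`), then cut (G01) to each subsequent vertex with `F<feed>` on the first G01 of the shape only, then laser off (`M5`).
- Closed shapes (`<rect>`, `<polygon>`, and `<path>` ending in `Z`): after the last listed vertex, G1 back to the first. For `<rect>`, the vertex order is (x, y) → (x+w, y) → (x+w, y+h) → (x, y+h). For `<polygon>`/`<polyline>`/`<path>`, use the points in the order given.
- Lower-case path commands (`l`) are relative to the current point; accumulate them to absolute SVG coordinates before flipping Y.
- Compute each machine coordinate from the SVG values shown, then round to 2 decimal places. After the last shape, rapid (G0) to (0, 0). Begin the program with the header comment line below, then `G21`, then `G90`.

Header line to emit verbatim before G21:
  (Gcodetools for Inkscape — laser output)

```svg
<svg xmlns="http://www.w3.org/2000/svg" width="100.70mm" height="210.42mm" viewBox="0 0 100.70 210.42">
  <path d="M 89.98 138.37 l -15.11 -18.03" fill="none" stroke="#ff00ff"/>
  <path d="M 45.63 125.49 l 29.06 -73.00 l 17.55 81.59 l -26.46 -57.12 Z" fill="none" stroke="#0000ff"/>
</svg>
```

(Gcodetools for Inkscape — laser output)
G21
G90
G0 X89.98 Y72.05
M4 S780
G01 X74.87 Y90.08 F872
M5
G0 X45.63 Y84.93
M4 S434
G01 X74.69 Y157.93 F1771
G01 X92.24 Y76.34
G01 X65.78 Y133.46
G01 X45.63 Y84.93
M5
G0 X0.00 Y0.00

1 u = 1 mm; y_m = 210.42 − y.

[1] `<path>` line segment, #ff00ff→cut S780 F872: (89.98,72.05) → (74.87,90.08)

[2] `<path>` closed polygon, #0000ff→score S434 F1771: (45.63,84.93) → (74.69,157.93) → (92.24,76.34) → (65.78,133.46) → (45.63,84.93) (closed)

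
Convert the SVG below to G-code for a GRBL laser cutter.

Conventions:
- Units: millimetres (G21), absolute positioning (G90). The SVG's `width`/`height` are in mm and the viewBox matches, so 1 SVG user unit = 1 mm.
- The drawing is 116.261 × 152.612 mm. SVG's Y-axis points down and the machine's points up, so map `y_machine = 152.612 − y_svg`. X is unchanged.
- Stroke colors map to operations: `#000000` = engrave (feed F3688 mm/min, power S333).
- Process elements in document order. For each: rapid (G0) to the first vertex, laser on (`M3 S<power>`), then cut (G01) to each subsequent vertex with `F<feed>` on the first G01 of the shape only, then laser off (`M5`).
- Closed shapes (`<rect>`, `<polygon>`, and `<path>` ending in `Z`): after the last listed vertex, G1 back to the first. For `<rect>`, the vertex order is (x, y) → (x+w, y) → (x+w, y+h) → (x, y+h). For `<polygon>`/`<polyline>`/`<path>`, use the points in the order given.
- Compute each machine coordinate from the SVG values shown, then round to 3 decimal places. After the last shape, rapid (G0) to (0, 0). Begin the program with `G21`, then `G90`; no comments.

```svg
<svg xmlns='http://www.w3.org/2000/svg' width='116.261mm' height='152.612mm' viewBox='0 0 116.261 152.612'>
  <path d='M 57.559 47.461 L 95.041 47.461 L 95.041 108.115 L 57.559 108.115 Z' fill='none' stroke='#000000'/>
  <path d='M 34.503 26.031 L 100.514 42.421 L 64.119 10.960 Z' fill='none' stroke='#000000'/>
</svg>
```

1 u = 1 mm; y_m = 152.612 − y.

[1] `<path>` rectangle, #000000→engrave S333 F3688: (57.559,105.151) → (95.041,105.151) → (95.041,44.497) → (57.559,44.497) → (57.559,105.151) (closed)

[2] `<path>` closed polygon, #000000→engrave S333 F3688: (34.503,126.581) → (100.514,110.191) → (64.119,141.652) → (34.503,126.581) (closed)

G21
G90
G0 X57.559 Y105.151
M3 S333
G01 X95.041 Y105.151 F3688
G01 X95.041 Y44.497
G01 X57.559 Y44.497
G01 X57.559 Y105.151
M5
G0 X34.503 Y126.581
M3 S333
G01 X100.514 Y110.191 F3688
G01 X64.119 Y141.652
G01 X34.503 Y126.581
M5
G0 X0.000 Y0.000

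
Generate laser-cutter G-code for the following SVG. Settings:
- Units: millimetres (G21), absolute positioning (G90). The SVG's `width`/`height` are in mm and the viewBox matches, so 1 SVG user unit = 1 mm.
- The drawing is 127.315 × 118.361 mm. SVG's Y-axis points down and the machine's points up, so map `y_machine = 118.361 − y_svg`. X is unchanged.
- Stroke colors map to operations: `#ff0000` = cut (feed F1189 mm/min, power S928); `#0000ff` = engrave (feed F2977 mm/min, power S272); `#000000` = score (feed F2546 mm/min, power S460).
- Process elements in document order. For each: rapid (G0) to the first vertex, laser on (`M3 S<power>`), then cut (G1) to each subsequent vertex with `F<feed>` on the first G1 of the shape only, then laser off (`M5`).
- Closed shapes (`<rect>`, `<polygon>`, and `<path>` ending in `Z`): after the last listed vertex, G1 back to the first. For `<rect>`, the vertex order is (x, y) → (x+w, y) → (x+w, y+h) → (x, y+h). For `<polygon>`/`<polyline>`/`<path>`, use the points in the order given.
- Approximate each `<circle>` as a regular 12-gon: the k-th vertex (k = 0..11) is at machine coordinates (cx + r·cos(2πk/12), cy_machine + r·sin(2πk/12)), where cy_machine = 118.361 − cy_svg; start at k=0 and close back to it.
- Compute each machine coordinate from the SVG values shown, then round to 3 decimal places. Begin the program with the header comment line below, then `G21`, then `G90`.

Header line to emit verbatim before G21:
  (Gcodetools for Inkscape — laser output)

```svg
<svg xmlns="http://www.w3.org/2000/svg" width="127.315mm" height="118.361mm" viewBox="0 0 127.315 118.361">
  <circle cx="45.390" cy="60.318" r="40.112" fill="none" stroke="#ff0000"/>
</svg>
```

1 u = 1 mm; y_m = 118.361 − y.

[1] `<circle>` circle, #ff0000→cut S928 F1189: (85.502,58.043) → (80.128,78.099) → (65.446,92.781) → (45.390,98.155) → (25.334,92.781) → (10.652,78.099) → (5.278,58.043) → (10.652,37.987) → (25.334,23.305) → (45.390,17.931) → (65.446,23.305) → (80.128,37.987) → (85.502,58.043) (closed)

(Gcodetools for Inkscape — laser output)
G21
G90
G0 X85.502 Y58.043
M3 S928
G1 X80.128 Y78.099 F1189
G1 X65.446 Y92.781
G1 X45.390 Y98.155
G1 X25.334 Y92.781
G1 X10.652 Y78.099
G1 X5.278 Y58.043
G1 X10.652 Y37.987
G1 X25.334 Y23.305
G1 X45.390 Y17.931
G1 X65.446 Y23.305
G1 X80.128 Y37.987
G1 X85.502 Y58.043
M5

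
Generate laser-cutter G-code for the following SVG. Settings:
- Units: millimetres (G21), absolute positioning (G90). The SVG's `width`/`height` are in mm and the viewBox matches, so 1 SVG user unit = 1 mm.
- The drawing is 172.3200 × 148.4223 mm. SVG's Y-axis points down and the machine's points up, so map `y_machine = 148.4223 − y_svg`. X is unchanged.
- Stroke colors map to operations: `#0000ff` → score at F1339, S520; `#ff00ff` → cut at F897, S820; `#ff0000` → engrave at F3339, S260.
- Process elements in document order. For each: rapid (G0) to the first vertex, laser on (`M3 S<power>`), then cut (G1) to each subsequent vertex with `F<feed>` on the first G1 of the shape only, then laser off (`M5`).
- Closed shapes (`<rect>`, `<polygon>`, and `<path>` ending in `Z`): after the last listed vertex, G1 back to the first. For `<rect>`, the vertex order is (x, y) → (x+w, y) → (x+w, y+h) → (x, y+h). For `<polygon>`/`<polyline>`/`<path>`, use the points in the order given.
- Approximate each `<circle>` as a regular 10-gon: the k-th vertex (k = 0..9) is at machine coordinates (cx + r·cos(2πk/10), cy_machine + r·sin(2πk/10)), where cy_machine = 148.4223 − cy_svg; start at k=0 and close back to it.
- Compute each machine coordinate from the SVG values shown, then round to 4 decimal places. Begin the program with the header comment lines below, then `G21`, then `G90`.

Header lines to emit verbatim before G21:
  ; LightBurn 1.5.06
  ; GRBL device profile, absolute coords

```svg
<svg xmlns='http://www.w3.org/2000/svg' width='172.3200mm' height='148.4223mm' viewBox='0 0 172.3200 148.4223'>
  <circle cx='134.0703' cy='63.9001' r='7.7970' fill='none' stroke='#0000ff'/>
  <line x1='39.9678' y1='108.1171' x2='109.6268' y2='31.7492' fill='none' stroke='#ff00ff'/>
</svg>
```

; LightBurn 1.5.06
; GRBL device profile, absolute coords
G21
G90
G0 X141.8673 Y84.5222
M3 S520
G1 X140.3782 Y89.1052 F1339
G1 X136.4797 Y91.9376
G1 X131.6609 Y91.9376
G1 X127.7624 Y89.1052
G1 X126.2733 Y84.5222
G1 X127.7624 Y79.9392
G1 X131.6609 Y77.1068
G1 X136.4797 Y77.1068
G1 X140.3782 Y79.9392
G1 X141.8673 Y84.5222
M5
G0 X39.9678 Y40.3052
M3 S820
G1 X109.6268 Y116.6731 F897
M5

Since the viewBox matches the mm dimensions, user units are millimetres directly. The only transform is the Y-flip y_m = 148.4223 − y_svg.

Shape 1 is a circle drawn with `<circle>`. Its stroke #0000ff means score at S520, F1339. After flipping Y the toolpath is (141.8673,84.5222) → (140.3782,89.1052) → (136.4797,91.9376) → (131.6609,91.9376) → (127.7624,89.1052) → (126.2733,84.5222) → (127.7624,79.9392) → (131.6609,77.1068) → (136.4797,77.1068) → (140.3782,79.9392) → (141.8673,84.5222), returning to the start.

Shape 2 is a line segment drawn with `<line>`. Its stroke #ff00ff means cut at S820, F897. After flipping Y the toolpath is (39.9678,40.3052) → (109.6268,116.6731).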